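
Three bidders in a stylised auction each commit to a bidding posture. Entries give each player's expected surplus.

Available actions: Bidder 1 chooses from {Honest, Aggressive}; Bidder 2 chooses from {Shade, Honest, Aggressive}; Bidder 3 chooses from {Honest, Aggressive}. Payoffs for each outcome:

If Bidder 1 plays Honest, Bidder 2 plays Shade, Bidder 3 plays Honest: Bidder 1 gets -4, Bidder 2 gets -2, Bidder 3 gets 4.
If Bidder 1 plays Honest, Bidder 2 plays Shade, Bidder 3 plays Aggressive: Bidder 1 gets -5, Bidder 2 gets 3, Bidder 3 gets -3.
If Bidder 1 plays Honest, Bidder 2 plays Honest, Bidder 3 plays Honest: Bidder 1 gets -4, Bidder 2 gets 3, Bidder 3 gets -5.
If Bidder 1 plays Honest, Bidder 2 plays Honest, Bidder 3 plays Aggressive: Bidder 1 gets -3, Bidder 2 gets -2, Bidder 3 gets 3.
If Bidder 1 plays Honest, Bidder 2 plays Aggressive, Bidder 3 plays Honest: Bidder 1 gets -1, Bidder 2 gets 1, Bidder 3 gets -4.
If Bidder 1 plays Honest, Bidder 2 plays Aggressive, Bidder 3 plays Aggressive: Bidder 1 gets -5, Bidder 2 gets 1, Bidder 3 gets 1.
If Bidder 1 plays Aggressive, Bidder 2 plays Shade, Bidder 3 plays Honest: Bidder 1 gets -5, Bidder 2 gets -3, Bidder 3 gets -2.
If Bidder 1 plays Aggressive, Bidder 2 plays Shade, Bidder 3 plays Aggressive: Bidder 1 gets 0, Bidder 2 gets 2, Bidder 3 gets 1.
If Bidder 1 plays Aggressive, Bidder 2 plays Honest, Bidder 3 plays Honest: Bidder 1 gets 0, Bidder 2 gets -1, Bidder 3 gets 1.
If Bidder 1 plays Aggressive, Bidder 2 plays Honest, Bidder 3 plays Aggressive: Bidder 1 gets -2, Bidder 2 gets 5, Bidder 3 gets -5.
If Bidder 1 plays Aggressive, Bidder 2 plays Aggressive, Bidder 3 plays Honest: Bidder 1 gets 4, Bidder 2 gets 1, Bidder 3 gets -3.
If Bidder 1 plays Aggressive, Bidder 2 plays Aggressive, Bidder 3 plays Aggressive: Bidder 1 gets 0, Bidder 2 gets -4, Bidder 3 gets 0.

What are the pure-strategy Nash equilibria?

Bidder 1 against (Shade, Honest): payoffs -4, -5 → best response Honest.
Bidder 1 against (Shade, Aggressive): payoffs -5, 0 → best response Aggressive.
Bidder 1 against (Honest, Honest): payoffs -4, 0 → best response Aggressive.
Bidder 1 against (Honest, Aggressive): payoffs -3, -2 → best response Aggressive.
Bidder 1 against (Aggressive, Honest): payoffs -1, 4 → best response Aggressive.
Bidder 1 against (Aggressive, Aggressive): payoffs -5, 0 → best response Aggressive.
Bidder 2 against (Honest, Honest): payoffs -2, 3, 1 → best response Honest.
Bidder 2 against (Honest, Aggressive): payoffs 3, -2, 1 → best response Shade.
Bidder 2 against (Aggressive, Honest): payoffs -3, -1, 1 → best response Aggressive.
Bidder 2 against (Aggressive, Aggressive): payoffs 2, 5, -4 → best response Honest.
Bidder 3 against (Honest, Shade): payoffs 4, -3 → best response Honest.
Bidder 3 against (Honest, Honest): payoffs -5, 3 → best response Aggressive.
Bidder 3 against (Honest, Aggressive): payoffs -4, 1 → best response Aggressive.
Bidder 3 against (Aggressive, Shade): payoffs -2, 1 → best response Aggressive.
Bidder 3 against (Aggressive, Honest): payoffs 1, -5 → best response Honest.
Bidder 3 against (Aggressive, Aggressive): payoffs -3, 0 → best response Aggressive.
No profile is a mutual best response for all players.

There is no pure-strategy Nash equilibrium.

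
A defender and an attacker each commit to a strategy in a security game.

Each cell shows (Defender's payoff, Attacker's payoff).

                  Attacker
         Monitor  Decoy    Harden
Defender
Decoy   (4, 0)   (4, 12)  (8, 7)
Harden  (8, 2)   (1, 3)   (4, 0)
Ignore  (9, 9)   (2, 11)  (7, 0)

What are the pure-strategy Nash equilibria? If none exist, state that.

(Decoy, Decoy)

For each player, find the best response to each opponent profile; mutual best responses are the pure NE.
Defender against Monitor: payoffs 4, 8, 9 → best response Ignore.
Defender against Decoy: payoffs 4, 1, 2 → best response Decoy.
Defender against Harden: payoffs 8, 4, 7 → best response Decoy.
Attacker against Decoy: payoffs 0, 12, 7 → best response Decoy.
Attacker against Harden: payoffs 2, 3, 0 → best response Decoy.
Attacker against Ignore: payoffs 9, 11, 0 → best response Decoy.
Mutual best responses: (Decoy, Decoy).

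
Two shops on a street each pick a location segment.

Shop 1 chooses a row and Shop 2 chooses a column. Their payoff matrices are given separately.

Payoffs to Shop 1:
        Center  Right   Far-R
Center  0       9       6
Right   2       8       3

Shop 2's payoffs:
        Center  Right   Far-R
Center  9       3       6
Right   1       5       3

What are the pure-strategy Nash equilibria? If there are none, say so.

There is no pure-strategy Nash equilibrium.

(Center, Center): Shop 1 can switch to Right (0 → 2). Not NE.
(Center, Right): Shop 2 can switch to Center (3 → 9). Not NE.
(Center, Far-R): Shop 2 can switch to Center (6 → 9). Not NE.
(Right, Center): Shop 2 can switch to Right (1 → 5). Not NE.
(Right, Right): Shop 1 can switch to Center (8 → 9). Not NE.
(Right, Far-R): Shop 1 can switch to Center (3 → 6). Not NE.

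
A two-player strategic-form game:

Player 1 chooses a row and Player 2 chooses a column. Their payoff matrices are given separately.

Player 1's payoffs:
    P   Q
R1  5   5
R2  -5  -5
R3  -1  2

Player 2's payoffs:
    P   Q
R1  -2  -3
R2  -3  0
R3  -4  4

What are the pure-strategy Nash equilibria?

Check each profile: it is a Nash equilibrium iff no player can strictly gain by switching unilaterally.
(R1, P): Player 1 gets 5, best alternative -1; Player 2 gets -2, best alternative -3. No profitable deviation — NE.
(R1, Q): Player 2 can switch to P (-3 → -2). Not NE.
(R2, P): Player 1 can switch to R1 (-5 → 5). Not NE.
(R2, Q): Player 1 can switch to R1 (-5 → 5). Not NE.
(R3, P): Player 1 can switch to R1 (-1 → 5). Not NE.
(R3, Q): Player 1 can switch to R1 (2 → 5). Not NE.

Pure NE: (R1, P)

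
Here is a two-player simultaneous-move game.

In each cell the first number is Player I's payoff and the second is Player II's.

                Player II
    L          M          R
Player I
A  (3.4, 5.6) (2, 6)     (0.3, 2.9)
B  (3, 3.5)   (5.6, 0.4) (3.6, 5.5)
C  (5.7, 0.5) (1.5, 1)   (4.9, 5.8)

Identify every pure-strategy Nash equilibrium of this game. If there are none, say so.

Player I against L: payoffs 3.4, 3, 5.7 → best response C.
Player I against M: payoffs 2, 5.6, 1.5 → best response B.
Player I against R: payoffs 0.3, 3.6, 4.9 → best response C.
Player II against A: payoffs 5.6, 6, 2.9 → best response M.
Player II against B: payoffs 3.5, 0.4, 5.5 → best response R.
Player II against C: payoffs 0.5, 1, 5.8 → best response R.
Mutual best responses: (C, R).

(C, R)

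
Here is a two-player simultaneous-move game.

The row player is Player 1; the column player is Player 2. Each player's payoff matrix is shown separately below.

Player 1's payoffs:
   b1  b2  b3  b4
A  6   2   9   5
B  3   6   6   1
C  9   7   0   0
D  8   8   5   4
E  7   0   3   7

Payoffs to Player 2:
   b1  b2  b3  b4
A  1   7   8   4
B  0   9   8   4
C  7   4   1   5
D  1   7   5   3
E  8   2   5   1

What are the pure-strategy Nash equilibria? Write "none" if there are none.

(A, b1): Player 1 can switch to C (6 → 9). Not NE.
(A, b2): Player 1 can switch to B (2 → 6). Not NE.
(A, b3): Player 1 gets 9, best alternative 6; Player 2 gets 8, best alternative 7. No profitable deviation — NE.
(A, b4): Player 1 can switch to E (5 → 7). Not NE.
(B, b1): Player 1 can switch to A (3 → 6). Not NE.
(B, b2): Player 1 can switch to C (6 → 7). Not NE.
(B, b3): Player 1 can switch to A (6 → 9). Not NE.
(B, b4): Player 1 can switch to A (1 → 5). Not NE.
(C, b1): Player 1 gets 9, best alternative 8; Player 2 gets 7, best alternative 5. No profitable deviation — NE.
(C, b2): Player 1 can switch to D (7 → 8). Not NE.
(C, b3): Player 1 can switch to A (0 → 9). Not NE.
(C, b4): Player 1 can switch to A (0 → 5). Not NE.
(D, b2): Player 1 gets 8, best alternative 7; Player 2 gets 7, best alternative 5. No profitable deviation — NE.
(The remaining 7 profiles each have a profitable deviation by the same check.)

(A, b3); (C, b1); (D, b2)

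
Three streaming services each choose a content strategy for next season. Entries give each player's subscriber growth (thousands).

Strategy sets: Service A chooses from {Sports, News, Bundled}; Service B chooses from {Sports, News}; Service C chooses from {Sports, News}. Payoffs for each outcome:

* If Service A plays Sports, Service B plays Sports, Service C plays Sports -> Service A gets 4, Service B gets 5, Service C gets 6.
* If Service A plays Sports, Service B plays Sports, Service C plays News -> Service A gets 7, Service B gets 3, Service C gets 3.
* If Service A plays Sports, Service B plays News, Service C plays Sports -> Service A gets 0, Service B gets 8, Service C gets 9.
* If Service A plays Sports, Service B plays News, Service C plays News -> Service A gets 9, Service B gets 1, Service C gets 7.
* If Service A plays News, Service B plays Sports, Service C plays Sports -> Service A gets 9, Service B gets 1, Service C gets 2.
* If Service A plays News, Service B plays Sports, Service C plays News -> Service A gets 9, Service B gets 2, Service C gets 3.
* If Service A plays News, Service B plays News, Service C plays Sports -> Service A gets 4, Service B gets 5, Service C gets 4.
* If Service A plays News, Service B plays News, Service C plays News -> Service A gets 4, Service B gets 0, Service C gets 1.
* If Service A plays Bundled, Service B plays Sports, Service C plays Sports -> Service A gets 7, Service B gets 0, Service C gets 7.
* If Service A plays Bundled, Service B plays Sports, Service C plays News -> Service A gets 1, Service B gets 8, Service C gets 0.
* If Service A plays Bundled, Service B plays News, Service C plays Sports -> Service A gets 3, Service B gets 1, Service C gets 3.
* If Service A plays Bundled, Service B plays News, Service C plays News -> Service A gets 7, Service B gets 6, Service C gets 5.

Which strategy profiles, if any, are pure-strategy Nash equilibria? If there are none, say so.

Mark each player's best response to every combination of opponents' strategies; a profile where every player is best-responding is a pure Nash equilibrium.
Service A against (Sports, Sports): payoffs 4, 9, 7 → best response News.
Service A against (Sports, News): payoffs 7, 9, 1 → best response News.
Service A against (News, Sports): payoffs 0, 4, 3 → best response News.
Service A against (News, News): payoffs 9, 4, 7 → best response Sports.
Service B against (Sports, Sports): payoffs 5, 8 → best response News.
Service B against (Sports, News): payoffs 3, 1 → best response Sports.
Service B against (News, Sports): payoffs 1, 5 → best response News.
Service B against (News, News): payoffs 2, 0 → best response Sports.
Service B against (Bundled, Sports): payoffs 0, 1 → best response News.
Service B against (Bundled, News): payoffs 8, 6 → best response Sports.
Service C against (Sports, Sports): payoffs 6, 3 → best response Sports.
Service C against (Sports, News): payoffs 9, 7 → best response Sports.
Service C against (News, Sports): payoffs 2, 3 → best response News.
Service C against (News, News): payoffs 4, 1 → best response Sports.
Service C against (Bundled, Sports): payoffs 7, 0 → best response Sports.
Service C against (Bundled, News): payoffs 3, 5 → best response News.
Mutual best responses: (News, Sports, News); (News, News, Sports).

Pure-strategy Nash equilibria: (News, Sports, News); (News, News, Sports)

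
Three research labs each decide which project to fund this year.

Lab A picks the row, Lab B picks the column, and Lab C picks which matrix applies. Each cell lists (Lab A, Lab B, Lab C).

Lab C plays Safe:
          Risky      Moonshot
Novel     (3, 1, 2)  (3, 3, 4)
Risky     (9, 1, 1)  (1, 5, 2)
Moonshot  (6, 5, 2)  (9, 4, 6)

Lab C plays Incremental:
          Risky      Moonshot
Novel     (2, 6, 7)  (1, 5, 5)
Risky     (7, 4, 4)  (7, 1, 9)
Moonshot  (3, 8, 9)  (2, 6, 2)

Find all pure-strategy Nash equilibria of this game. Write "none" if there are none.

Mark each player's best response to every combination of opponents' strategies; a profile where every player is best-responding is a pure Nash equilibrium.
Lab A against (Risky, Safe): payoffs 3, 9, 6 → best response Risky.
Lab A against (Risky, Incremental): payoffs 2, 7, 3 → best response Risky.
Lab A against (Moonshot, Safe): payoffs 3, 1, 9 → best response Moonshot.
Lab A against (Moonshot, Incremental): payoffs 1, 7, 2 → best response Risky.
Lab B against (Novel, Safe): payoffs 1, 3 → best response Moonshot.
Lab B against (Novel, Incremental): payoffs 6, 5 → best response Risky.
Lab B against (Risky, Safe): payoffs 1, 5 → best response Moonshot.
Lab B against (Risky, Incremental): payoffs 4, 1 → best response Risky.
Lab B against (Moonshot, Safe): payoffs 5, 4 → best response Risky.
Lab B against (Moonshot, Incremental): payoffs 8, 6 → best response Risky.
Lab C against (Novel, Risky): payoffs 2, 7 → best response Incremental.
Lab C against (Novel, Moonshot): payoffs 4, 5 → best response Incremental.
Lab C against (Risky, Risky): payoffs 1, 4 → best response Incremental.
Lab C against (Risky, Moonshot): payoffs 2, 9 → best response Incremental.
Lab C against (Moonshot, Risky): payoffs 2, 9 → best response Incremental.
Lab C against (Moonshot, Moonshot): payoffs 6, 2 → best response Safe.
Mutual best responses: (Risky, Risky, Incremental).

The unique pure-strategy Nash equilibrium is (Risky, Risky, Incremental).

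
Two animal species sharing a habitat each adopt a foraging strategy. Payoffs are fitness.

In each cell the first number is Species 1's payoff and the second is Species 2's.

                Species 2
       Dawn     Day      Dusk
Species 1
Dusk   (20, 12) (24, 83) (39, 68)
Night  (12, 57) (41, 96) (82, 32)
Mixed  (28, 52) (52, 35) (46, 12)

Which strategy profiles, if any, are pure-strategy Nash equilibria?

The unique pure-strategy Nash equilibrium is (Mixed, Dawn).

For each player, find the best response to each opponent profile; mutual best responses are the pure NE.
Species 1 against Dawn: payoffs 20, 12, 28 → best response Mixed.
Species 1 against Day: payoffs 24, 41, 52 → best response Mixed.
Species 1 against Dusk: payoffs 39, 82, 46 → best response Night.
Species 2 against Dusk: payoffs 12, 83, 68 → best response Day.
Species 2 against Night: payoffs 57, 96, 32 → best response Day.
Species 2 against Mixed: payoffs 52, 35, 12 → best response Dawn.
Mutual best responses: (Mixed, Dawn).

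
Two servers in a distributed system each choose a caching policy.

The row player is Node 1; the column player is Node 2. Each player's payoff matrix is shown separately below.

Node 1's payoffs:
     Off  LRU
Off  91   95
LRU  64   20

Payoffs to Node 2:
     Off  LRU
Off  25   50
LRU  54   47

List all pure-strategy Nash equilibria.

The unique pure-strategy Nash equilibrium is (Off, LRU).

(Off, Off): Node 2 can switch to LRU (25 → 50). Not NE.
(Off, LRU): Node 1 gets 95, best alternative 20; Node 2 gets 50, best alternative 25. No profitable deviation — NE.
(LRU, Off): Node 1 can switch to Off (64 → 91). Not NE.
(LRU, LRU): Node 1 can switch to Off (20 → 95). Not NE.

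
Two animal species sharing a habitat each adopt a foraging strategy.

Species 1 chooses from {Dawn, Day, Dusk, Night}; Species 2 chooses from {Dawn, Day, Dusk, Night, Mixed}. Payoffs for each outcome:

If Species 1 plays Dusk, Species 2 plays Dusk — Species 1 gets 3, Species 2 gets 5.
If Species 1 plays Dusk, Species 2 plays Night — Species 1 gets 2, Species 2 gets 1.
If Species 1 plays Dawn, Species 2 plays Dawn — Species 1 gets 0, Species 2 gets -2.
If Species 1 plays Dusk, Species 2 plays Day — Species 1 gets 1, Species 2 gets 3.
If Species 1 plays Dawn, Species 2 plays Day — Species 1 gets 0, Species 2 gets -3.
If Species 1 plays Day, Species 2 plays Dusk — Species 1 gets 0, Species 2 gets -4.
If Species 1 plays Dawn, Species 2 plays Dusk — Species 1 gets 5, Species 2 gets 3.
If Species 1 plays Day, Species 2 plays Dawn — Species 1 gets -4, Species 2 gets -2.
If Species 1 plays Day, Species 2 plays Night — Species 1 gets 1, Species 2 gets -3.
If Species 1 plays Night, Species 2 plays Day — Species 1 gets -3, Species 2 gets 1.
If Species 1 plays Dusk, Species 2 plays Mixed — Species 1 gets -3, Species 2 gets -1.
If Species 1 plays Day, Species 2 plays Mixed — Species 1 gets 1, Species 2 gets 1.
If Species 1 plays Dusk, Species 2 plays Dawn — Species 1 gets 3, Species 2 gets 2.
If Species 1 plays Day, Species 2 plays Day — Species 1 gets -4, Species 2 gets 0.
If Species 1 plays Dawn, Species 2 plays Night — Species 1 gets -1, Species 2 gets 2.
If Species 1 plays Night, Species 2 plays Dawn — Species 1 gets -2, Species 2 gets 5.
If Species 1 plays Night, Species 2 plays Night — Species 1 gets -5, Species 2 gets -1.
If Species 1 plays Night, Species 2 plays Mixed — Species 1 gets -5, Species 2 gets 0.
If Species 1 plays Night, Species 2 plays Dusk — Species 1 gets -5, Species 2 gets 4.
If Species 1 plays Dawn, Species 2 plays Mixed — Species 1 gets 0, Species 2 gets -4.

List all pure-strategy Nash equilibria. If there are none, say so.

The pure Nash equilibria are (Dawn, Dusk), (Day, Mixed).

(Dawn, Dawn): Species 1 can switch to Dusk (0 → 3). Not NE.
(Dawn, Day): Species 1 can switch to Dusk (0 → 1). Not NE.
(Dawn, Dusk): Species 1 gets 5, best alternative 3; Species 2 gets 3, best alternative 2. No profitable deviation — NE.
(Dawn, Night): Species 1 can switch to Day (-1 → 1). Not NE.
(Dawn, Mixed): Species 1 can switch to Day (0 → 1). Not NE.
(Day, Dawn): Species 1 can switch to Dawn (-4 → 0). Not NE.
(Day, Day): Species 1 can switch to Dawn (-4 → 0). Not NE.
(Day, Dusk): Species 1 can switch to Dawn (0 → 5). Not NE.
(Day, Night): Species 1 can switch to Dusk (1 → 2). Not NE.
(Day, Mixed): Species 1 gets 1, best alternative 0; Species 2 gets 1, best alternative 0. No profitable deviation — NE.
(The remaining 10 profiles each have a profitable deviation by the same check.)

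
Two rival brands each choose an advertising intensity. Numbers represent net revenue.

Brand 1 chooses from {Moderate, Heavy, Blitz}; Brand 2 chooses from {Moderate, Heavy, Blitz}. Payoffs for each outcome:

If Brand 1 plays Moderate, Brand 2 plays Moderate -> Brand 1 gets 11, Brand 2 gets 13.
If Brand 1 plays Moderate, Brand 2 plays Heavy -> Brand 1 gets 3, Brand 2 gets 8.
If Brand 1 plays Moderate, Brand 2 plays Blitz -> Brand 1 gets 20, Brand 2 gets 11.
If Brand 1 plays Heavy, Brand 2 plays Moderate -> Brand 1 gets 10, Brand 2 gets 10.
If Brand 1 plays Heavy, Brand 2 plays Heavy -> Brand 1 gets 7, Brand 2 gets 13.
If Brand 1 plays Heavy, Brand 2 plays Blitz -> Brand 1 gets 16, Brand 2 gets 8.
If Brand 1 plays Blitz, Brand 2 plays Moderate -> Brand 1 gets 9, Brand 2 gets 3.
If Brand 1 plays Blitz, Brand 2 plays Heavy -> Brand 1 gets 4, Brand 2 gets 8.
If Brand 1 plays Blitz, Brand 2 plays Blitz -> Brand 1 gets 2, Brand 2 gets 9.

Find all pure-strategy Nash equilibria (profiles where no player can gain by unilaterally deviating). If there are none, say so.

(Moderate, Moderate): Brand 1 gets 11, best alternative 10; Brand 2 gets 13, best alternative 11. No profitable deviation — NE.
(Moderate, Heavy): Brand 1 can switch to Heavy (3 → 7). Not NE.
(Moderate, Blitz): Brand 2 can switch to Moderate (11 → 13). Not NE.
(Heavy, Moderate): Brand 1 can switch to Moderate (10 → 11). Not NE.
(Heavy, Heavy): Brand 1 gets 7, best alternative 4; Brand 2 gets 13, best alternative 10. No profitable deviation — NE.
(Heavy, Blitz): Brand 1 can switch to Moderate (16 → 20). Not NE.
(Blitz, Moderate): Brand 1 can switch to Moderate (9 → 11). Not NE.
(Blitz, Heavy): Brand 1 can switch to Heavy (4 → 7). Not NE.
(Blitz, Blitz): Brand 1 can switch to Moderate (2 → 20). Not NE.

Pure-strategy Nash equilibria: (Moderate, Moderate); (Heavy, Heavy)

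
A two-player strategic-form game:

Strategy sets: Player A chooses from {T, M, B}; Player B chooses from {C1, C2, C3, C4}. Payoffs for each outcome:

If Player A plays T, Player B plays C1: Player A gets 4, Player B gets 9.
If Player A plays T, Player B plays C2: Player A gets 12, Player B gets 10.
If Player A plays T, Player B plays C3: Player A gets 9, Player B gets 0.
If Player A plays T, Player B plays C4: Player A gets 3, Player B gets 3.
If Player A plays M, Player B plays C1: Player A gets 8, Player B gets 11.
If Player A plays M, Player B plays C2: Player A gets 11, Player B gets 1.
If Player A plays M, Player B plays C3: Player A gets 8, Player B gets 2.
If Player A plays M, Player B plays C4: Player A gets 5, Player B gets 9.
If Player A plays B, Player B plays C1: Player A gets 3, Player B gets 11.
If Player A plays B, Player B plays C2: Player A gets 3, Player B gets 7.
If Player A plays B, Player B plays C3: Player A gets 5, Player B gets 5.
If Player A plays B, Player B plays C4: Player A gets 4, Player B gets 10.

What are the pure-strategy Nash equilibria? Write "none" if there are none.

(T, C2) and (M, C1)

For each strategy profile, look for a profitable unilateral deviation.
(T, C1): Player A can switch to M (4 → 8). Not NE.
(T, C2): Player A gets 12, best alternative 11; Player B gets 10, best alternative 9. No profitable deviation — NE.
(T, C3): Player B can switch to C1 (0 → 9). Not NE.
(T, C4): Player A can switch to M (3 → 5). Not NE.
(M, C1): Player A gets 8, best alternative 4; Player B gets 11, best alternative 9. No profitable deviation — NE.
(M, C2): Player A can switch to T (11 → 12). Not NE.
(M, C3): Player A can switch to T (8 → 9). Not NE.
(M, C4): Player B can switch to C1 (9 → 11). Not NE.
(B, C1): Player A can switch to T (3 → 4). Not NE.
(B, C2): Player A can switch to T (3 → 12). Not NE.
(The remaining 2 profiles each have a profitable deviation by the same check.)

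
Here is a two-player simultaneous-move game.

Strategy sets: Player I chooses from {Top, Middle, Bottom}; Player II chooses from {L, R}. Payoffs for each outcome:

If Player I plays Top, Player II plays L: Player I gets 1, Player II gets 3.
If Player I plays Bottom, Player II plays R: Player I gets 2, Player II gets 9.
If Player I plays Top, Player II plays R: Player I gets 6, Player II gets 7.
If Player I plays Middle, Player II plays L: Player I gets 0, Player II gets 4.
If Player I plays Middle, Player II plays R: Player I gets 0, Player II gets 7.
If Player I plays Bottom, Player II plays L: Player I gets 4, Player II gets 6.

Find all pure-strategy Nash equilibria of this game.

Mark each player's best response to every combination of opponents' strategies; a profile where every player is best-responding is a pure Nash equilibrium.
Player I against L: payoffs 1, 0, 4 → best response Bottom.
Player I against R: payoffs 6, 0, 2 → best response Top.
Player II against Top: payoffs 3, 7 → best response R.
Player II against Middle: payoffs 4, 7 → best response R.
Player II against Bottom: payoffs 6, 9 → best response R.
Mutual best responses: (Top, R).

Pure NE: (Top, R)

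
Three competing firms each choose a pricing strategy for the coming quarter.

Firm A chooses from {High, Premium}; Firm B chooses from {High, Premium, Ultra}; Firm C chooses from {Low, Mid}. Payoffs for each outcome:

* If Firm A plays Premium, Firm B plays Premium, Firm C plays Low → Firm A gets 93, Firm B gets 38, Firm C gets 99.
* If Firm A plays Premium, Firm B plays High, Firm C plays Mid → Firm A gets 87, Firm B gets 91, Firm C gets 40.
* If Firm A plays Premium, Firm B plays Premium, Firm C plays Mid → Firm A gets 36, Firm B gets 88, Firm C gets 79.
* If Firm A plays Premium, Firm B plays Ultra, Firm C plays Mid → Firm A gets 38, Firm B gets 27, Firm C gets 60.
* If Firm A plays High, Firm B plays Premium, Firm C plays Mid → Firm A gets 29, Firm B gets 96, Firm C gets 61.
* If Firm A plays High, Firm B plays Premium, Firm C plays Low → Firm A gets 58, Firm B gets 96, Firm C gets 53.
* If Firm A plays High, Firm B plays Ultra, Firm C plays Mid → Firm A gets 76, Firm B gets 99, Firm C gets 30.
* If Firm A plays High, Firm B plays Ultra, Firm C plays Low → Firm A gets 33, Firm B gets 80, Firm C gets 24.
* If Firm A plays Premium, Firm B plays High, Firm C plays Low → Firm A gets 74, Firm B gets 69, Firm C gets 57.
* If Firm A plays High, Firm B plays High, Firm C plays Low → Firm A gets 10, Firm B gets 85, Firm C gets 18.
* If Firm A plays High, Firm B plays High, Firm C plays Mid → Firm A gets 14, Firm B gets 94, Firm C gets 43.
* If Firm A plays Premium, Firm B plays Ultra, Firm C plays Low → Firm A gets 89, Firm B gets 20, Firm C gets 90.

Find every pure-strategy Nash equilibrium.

For each player, find the best response to each opponent profile; mutual best responses are the pure NE.
Firm A against (High, Low): payoffs 10, 74 → best response Premium.
Firm A against (High, Mid): payoffs 14, 87 → best response Premium.
Firm A against (Premium, Low): payoffs 58, 93 → best response Premium.
Firm A against (Premium, Mid): payoffs 29, 36 → best response Premium.
Firm A against (Ultra, Low): payoffs 33, 89 → best response Premium.
Firm A against (Ultra, Mid): payoffs 76, 38 → best response High.
Firm B against (High, Low): payoffs 85, 96, 80 → best response Premium.
Firm B against (High, Mid): payoffs 94, 96, 99 → best response Ultra.
Firm B against (Premium, Low): payoffs 69, 38, 20 → best response High.
Firm B against (Premium, Mid): payoffs 91, 88, 27 → best response High.
Firm C against (High, High): payoffs 18, 43 → best response Mid.
Firm C against (High, Premium): payoffs 53, 61 → best response Mid.
Firm C against (High, Ultra): payoffs 24, 30 → best response Mid.
Firm C against (Premium, High): payoffs 57, 40 → best response Low.
Firm C against (Premium, Premium): payoffs 99, 79 → best response Low.
Firm C against (Premium, Ultra): payoffs 90, 60 → best response Low.
Mutual best responses: (High, Ultra, Mid); (Premium, High, Low).

(High, Ultra, Mid) and (Premium, High, Low)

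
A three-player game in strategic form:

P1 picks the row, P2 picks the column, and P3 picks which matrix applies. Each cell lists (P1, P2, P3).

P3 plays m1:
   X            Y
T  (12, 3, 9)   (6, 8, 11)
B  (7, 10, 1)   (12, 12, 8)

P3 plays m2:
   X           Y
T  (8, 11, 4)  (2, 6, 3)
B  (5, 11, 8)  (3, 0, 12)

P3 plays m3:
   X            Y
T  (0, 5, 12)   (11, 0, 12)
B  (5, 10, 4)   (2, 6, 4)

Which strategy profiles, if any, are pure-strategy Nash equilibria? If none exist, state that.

P1 against (X, m1): payoffs 12, 7 → best response T.
P1 against (X, m2): payoffs 8, 5 → best response T.
P1 against (X, m3): payoffs 0, 5 → best response B.
P1 against (Y, m1): payoffs 6, 12 → best response B.
P1 against (Y, m2): payoffs 2, 3 → best response B.
P1 against (Y, m3): payoffs 11, 2 → best response T.
P2 against (T, m1): payoffs 3, 8 → best response Y.
P2 against (T, m2): payoffs 11, 6 → best response X.
P2 against (T, m3): payoffs 5, 0 → best response X.
P2 against (B, m1): payoffs 10, 12 → best response Y.
P2 against (B, m2): payoffs 11, 0 → best response X.
P2 against (B, m3): payoffs 10, 6 → best response X.
P3 against (T, X): payoffs 9, 4, 12 → best response m3.
P3 against (T, Y): payoffs 11, 3, 12 → best response m3.
P3 against (B, X): payoffs 1, 8, 4 → best response m2.
P3 against (B, Y): payoffs 8, 12, 4 → best response m2.
No profile is a mutual best response for all players.

There is no pure-strategy Nash equilibrium.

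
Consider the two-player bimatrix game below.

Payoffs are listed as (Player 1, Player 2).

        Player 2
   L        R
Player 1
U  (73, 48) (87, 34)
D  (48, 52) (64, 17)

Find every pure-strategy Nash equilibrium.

Player 1 against L: payoffs 73, 48 → best response U.
Player 1 against R: payoffs 87, 64 → best response U.
Player 2 against U: payoffs 48, 34 → best response L.
Player 2 against D: payoffs 52, 17 → best response L.
Mutual best responses: (U, L).

Pure NE: (U, L)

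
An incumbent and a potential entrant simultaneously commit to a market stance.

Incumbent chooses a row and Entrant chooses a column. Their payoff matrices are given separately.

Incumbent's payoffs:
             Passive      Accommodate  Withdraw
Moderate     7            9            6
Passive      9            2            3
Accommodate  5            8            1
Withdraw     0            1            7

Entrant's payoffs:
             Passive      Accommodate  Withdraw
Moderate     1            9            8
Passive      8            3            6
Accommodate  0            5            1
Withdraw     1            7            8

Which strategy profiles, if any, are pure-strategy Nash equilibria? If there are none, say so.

Pure-strategy Nash equilibria: (Moderate, Accommodate), (Passive, Passive), (Withdraw, Withdraw)

Incumbent against Passive: payoffs 7, 9, 5, 0 → best response Passive.
Incumbent against Accommodate: payoffs 9, 2, 8, 1 → best response Moderate.
Incumbent against Withdraw: payoffs 6, 3, 1, 7 → best response Withdraw.
Entrant against Moderate: payoffs 1, 9, 8 → best response Accommodate.
Entrant against Passive: payoffs 8, 3, 6 → best response Passive.
Entrant against Accommodate: payoffs 0, 5, 1 → best response Accommodate.
Entrant against Withdraw: payoffs 1, 7, 8 → best response Withdraw.
Mutual best responses: (Moderate, Accommodate); (Passive, Passive); (Withdraw, Withdraw).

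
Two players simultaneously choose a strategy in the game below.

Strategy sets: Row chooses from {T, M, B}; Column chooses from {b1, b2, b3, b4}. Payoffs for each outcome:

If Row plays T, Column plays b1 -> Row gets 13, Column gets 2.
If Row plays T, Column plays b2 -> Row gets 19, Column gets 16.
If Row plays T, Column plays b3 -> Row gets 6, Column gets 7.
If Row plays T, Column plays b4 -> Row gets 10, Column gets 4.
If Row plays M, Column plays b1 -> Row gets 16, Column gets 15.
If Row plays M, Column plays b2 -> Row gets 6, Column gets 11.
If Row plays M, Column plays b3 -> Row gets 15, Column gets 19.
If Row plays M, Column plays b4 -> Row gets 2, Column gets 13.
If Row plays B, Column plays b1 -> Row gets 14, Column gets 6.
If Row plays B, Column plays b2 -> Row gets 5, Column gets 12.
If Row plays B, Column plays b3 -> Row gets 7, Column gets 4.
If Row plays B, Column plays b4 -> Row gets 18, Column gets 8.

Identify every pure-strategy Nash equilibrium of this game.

Pure-strategy Nash equilibria: (T, b2) and (M, b3)

For each player, find the best response to each opponent profile; mutual best responses are the pure NE.
Row against b1: payoffs 13, 16, 14 → best response M.
Row against b2: payoffs 19, 6, 5 → best response T.
Row against b3: payoffs 6, 15, 7 → best response M.
Row against b4: payoffs 10, 2, 18 → best response B.
Column against T: payoffs 2, 16, 7, 4 → best response b2.
Column against M: payoffs 15, 11, 19, 13 → best response b3.
Column against B: payoffs 6, 12, 4, 8 → best response b2.
Mutual best responses: (T, b2); (M, b3).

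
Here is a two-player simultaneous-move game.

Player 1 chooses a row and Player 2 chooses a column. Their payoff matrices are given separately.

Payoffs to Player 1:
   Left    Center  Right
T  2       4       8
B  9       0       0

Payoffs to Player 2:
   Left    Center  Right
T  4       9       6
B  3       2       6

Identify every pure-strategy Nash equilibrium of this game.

(T, Left): Player 1 can switch to B (2 → 9). Not NE.
(T, Center): Player 1 gets 4, best alternative 0; Player 2 gets 9, best alternative 6. No profitable deviation — NE.
(T, Right): Player 2 can switch to Center (6 → 9). Not NE.
(B, Left): Player 2 can switch to Right (3 → 6). Not NE.
(B, Center): Player 1 can switch to T (0 → 4). Not NE.
(B, Right): Player 1 can switch to T (0 → 8). Not NE.

Pure NE: (T, Center)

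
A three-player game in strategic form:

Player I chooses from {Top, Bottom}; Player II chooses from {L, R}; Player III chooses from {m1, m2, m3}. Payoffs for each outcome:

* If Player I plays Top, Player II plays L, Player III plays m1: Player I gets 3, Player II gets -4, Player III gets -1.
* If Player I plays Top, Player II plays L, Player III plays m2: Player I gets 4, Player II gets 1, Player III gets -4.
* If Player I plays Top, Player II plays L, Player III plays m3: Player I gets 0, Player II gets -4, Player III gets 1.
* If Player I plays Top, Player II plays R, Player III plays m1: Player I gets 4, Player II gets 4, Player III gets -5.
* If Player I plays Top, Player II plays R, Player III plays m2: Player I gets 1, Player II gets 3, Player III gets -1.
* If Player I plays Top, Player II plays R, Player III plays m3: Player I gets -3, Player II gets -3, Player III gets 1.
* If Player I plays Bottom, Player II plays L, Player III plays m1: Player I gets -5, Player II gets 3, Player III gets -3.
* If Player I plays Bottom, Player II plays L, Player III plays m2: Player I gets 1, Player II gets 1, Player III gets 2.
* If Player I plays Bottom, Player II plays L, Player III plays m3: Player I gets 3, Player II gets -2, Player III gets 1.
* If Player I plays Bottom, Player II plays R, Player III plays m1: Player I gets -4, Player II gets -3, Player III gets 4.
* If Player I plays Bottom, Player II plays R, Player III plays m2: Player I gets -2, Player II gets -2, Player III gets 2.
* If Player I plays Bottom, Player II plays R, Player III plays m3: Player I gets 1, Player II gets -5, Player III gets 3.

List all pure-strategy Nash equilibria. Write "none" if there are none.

For each strategy profile, look for a profitable unilateral deviation.
(Top, L, m1): Player II can switch to R (-4 → 4). Not NE.
(Top, L, m2): Player II can switch to R (1 → 3). Not NE.
(Top, L, m3): Player I can switch to Bottom (0 → 3). Not NE.
(Top, R, m1): Player III can switch to m2 (-5 → -1). Not NE.
(Top, R, m2): Player III can switch to m3 (-1 → 1). Not NE.
(Top, R, m3): Player I can switch to Bottom (-3 → 1). Not NE.
(The remaining 6 profiles each have a profitable deviation by the same check.)

This game has no pure Nash equilibrium.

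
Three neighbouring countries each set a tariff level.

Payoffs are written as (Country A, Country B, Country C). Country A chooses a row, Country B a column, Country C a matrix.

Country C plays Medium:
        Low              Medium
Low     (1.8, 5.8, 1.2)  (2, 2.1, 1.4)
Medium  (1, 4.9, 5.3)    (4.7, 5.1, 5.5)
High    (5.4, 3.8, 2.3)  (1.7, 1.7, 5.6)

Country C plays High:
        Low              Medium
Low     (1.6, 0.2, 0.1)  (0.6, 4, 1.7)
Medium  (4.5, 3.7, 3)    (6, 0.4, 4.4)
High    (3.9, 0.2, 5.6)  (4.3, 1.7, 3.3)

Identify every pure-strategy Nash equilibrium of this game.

The unique pure-strategy Nash equilibrium is (Medium, Medium, Medium).

For each strategy profile, look for a profitable unilateral deviation.
(Low, Low, Medium): Country A can switch to High (1.8 → 5.4). Not NE.
(Low, Low, High): Country A can switch to Medium (1.6 → 4.5). Not NE.
(Low, Medium, Medium): Country A can switch to Medium (2 → 4.7). Not NE.
(Low, Medium, High): Country A can switch to Medium (0.6 → 6). Not NE.
(Medium, Low, Medium): Country A can switch to Low (1 → 1.8). Not NE.
(Medium, Low, High): Country C can switch to Medium (3 → 5.3). Not NE.
(Medium, Medium, Medium): Country A gets 4.7, best alternative 2; Country B gets 5.1, best alternative 4.9; Country C gets 5.5, best alternative 4.4. No profitable deviation — NE.
(Medium, Medium, High): Country B can switch to Low (0.4 → 3.7). Not NE.
(High, Low, Medium): Country C can switch to High (2.3 → 5.6). Not NE.
(The remaining 3 profiles each have a profitable deviation by the same check.)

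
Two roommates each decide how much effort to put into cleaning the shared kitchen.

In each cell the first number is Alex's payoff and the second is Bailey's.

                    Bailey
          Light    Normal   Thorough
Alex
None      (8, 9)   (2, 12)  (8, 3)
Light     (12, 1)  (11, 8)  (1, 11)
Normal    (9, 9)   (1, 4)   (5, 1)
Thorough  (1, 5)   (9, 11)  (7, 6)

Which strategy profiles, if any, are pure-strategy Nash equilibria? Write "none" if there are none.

There is no pure-strategy Nash equilibrium.

Alex against Light: payoffs 8, 12, 9, 1 → best response Light.
Alex against Normal: payoffs 2, 11, 1, 9 → best response Light.
Alex against Thorough: payoffs 8, 1, 5, 7 → best response None.
Bailey against None: payoffs 9, 12, 3 → best response Normal.
Bailey against Light: payoffs 1, 8, 11 → best response Thorough.
Bailey against Normal: payoffs 9, 4, 1 → best response Light.
Bailey against Thorough: payoffs 5, 11, 6 → best response Normal.
No profile is a mutual best response for all players.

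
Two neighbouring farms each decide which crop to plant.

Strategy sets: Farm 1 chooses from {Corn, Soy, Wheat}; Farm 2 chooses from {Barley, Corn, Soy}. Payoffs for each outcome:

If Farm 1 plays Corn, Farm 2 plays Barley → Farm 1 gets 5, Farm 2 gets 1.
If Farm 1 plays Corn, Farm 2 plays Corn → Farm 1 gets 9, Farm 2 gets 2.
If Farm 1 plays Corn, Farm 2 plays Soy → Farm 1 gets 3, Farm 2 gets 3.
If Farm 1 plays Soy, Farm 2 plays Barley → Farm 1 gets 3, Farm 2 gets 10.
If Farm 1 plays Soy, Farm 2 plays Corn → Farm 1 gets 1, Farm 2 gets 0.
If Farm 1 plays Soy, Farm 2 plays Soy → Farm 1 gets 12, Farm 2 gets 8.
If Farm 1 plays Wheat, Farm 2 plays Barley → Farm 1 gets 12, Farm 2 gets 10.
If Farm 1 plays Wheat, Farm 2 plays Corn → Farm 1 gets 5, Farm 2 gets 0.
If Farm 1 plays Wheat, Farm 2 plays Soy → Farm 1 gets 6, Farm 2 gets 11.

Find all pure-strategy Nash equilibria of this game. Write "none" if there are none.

(Corn, Barley): Farm 1 can switch to Wheat (5 → 12). Not NE.
(Corn, Corn): Farm 2 can switch to Soy (2 → 3). Not NE.
(Corn, Soy): Farm 1 can switch to Soy (3 → 12). Not NE.
(Soy, Barley): Farm 1 can switch to Corn (3 → 5). Not NE.
(Soy, Corn): Farm 1 can switch to Corn (1 → 9). Not NE.
(Soy, Soy): Farm 2 can switch to Barley (8 → 10). Not NE.
(Wheat, Barley): Farm 2 can switch to Soy (10 → 11). Not NE.
(Wheat, Corn): Farm 1 can switch to Corn (5 → 9). Not NE.
(Wheat, Soy): Farm 1 can switch to Soy (6 → 12). Not NE.

No pure-strategy Nash equilibrium.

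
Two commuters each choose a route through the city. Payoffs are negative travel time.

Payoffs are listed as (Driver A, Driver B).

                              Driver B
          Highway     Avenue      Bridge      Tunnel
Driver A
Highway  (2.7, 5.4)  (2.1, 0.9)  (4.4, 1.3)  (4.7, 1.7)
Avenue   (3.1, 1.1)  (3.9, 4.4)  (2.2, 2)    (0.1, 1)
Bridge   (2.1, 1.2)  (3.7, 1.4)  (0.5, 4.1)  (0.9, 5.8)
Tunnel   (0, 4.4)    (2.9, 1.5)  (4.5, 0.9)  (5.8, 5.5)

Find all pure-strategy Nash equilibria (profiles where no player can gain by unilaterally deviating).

For each player, find the best response to each opponent profile; mutual best responses are the pure NE.
Driver A against Highway: payoffs 2.7, 3.1, 2.1, 0 → best response Avenue.
Driver A against Avenue: payoffs 2.1, 3.9, 3.7, 2.9 → best response Avenue.
Driver A against Bridge: payoffs 4.4, 2.2, 0.5, 4.5 → best response Tunnel.
Driver A against Tunnel: payoffs 4.7, 0.1, 0.9, 5.8 → best response Tunnel.
Driver B against Highway: payoffs 5.4, 0.9, 1.3, 1.7 → best response Highway.
Driver B against Avenue: payoffs 1.1, 4.4, 2, 1 → best response Avenue.
Driver B against Bridge: payoffs 1.2, 1.4, 4.1, 5.8 → best response Tunnel.
Driver B against Tunnel: payoffs 4.4, 1.5, 0.9, 5.5 → best response Tunnel.
Mutual best responses: (Avenue, Avenue); (Tunnel, Tunnel).

(Avenue, Avenue), (Tunnel, Tunnel)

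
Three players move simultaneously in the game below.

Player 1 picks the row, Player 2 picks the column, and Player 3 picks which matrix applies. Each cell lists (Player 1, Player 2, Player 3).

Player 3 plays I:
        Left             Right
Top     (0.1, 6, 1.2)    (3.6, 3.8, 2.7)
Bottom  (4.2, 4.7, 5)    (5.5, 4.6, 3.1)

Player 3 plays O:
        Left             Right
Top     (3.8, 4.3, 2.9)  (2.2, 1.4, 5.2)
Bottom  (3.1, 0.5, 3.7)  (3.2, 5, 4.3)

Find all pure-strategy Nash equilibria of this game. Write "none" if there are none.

The pure Nash equilibria are (Top, Left, O); (Bottom, Left, I); (Bottom, Right, O).

Mark each player's best response to every combination of opponents' strategies; a profile where every player is best-responding is a pure Nash equilibrium.
Player 1 against (Left, I): payoffs 0.1, 4.2 → best response Bottom.
Player 1 against (Left, O): payoffs 3.8, 3.1 → best response Top.
Player 1 against (Right, I): payoffs 3.6, 5.5 → best response Bottom.
Player 1 against (Right, O): payoffs 2.2, 3.2 → best response Bottom.
Player 2 against (Top, I): payoffs 6, 3.8 → best response Left.
Player 2 against (Top, O): payoffs 4.3, 1.4 → best response Left.
Player 2 against (Bottom, I): payoffs 4.7, 4.6 → best response Left.
Player 2 against (Bottom, O): payoffs 0.5, 5 → best response Right.
Player 3 against (Top, Left): payoffs 1.2, 2.9 → best response O.
Player 3 against (Top, Right): payoffs 2.7, 5.2 → best response O.
Player 3 against (Bottom, Left): payoffs 5, 3.7 → best response I.
Player 3 against (Bottom, Right): payoffs 3.1, 4.3 → best response O.
Mutual best responses: (Top, Left, O); (Bottom, Left, I); (Bottom, Right, O).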